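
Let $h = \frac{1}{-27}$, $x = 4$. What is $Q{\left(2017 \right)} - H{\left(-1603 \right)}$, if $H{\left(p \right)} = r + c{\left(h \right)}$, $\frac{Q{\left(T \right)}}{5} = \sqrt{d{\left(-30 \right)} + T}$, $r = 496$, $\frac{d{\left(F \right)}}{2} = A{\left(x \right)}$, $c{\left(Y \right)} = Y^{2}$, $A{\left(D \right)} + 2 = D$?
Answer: $- \frac{361585}{729} + 5 \sqrt{2021} \approx -271.22$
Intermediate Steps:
$h = - \frac{1}{27} \approx -0.037037$
$A{\left(D \right)} = -2 + D$
$d{\left(F \right)} = 4$ ($d{\left(F \right)} = 2 \left(-2 + 4\right) = 2 \cdot 2 = 4$)
$Q{\left(T \right)} = 5 \sqrt{4 + T}$
$H{\left(p \right)} = \frac{361585}{729}$ ($H{\left(p \right)} = 496 + \left(- \frac{1}{27}\right)^{2} = 496 + \frac{1}{729} = \frac{361585}{729}$)
$Q{\left(2017 \right)} - H{\left(-1603 \right)} = 5 \sqrt{4 + 2017} - \frac{361585}{729} = 5 \sqrt{2021} - \frac{361585}{729} = - \frac{361585}{729} + 5 \sqrt{2021}$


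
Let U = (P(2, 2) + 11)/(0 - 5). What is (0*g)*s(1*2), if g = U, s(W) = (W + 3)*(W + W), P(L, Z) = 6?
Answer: 0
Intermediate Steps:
s(W) = 2*W*(3 + W) (s(W) = (3 + W)*(2*W) = 2*W*(3 + W))
U = -17/5 (U = (6 + 11)/(0 - 5) = 17/(-5) = 17*(-1/5) = -17/5 ≈ -3.4000)
g = -17/5 ≈ -3.4000
(0*g)*s(1*2) = (0*(-17/5))*(2*(1*2)*(3 + 1*2)) = 0*(2*2*(3 + 2)) = 0*(2*2*5) = 0*20 = 0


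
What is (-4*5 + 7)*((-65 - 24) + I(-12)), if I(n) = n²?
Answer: -715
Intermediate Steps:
(-4*5 + 7)*((-65 - 24) + I(-12)) = (-4*5 + 7)*((-65 - 24) + (-12)²) = (-20 + 7)*(-89 + 144) = -13*55 = -715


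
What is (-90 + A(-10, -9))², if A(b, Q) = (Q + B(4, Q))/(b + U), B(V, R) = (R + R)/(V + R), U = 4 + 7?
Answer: 227529/25 ≈ 9101.2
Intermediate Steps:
U = 11
B(V, R) = 2*R/(R + V) (B(V, R) = (2*R)/(R + V) = 2*R/(R + V))
A(b, Q) = (Q + 2*Q/(4 + Q))/(11 + b) (A(b, Q) = (Q + 2*Q/(Q + 4))/(b + 11) = (Q + 2*Q/(4 + Q))/(11 + b))
(-90 + A(-10, -9))² = (-90 - 9*(6 - 9)/((4 - 9)*(11 - 10)))² = (-90 - 9*(-3)/(-5*1))² = (-90 - 9*(-⅕)*1*(-3))² = (-90 - 27/5)² = (-477/5)² = 227529/25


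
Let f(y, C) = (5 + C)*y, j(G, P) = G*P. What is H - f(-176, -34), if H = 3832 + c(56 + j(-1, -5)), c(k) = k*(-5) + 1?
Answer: -1576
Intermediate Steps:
c(k) = 1 - 5*k (c(k) = -5*k + 1 = 1 - 5*k)
f(y, C) = y*(5 + C)
H = 3528 (H = 3832 + (1 - 5*(56 - 1*(-5))) = 3832 + (1 - 5*(56 + 5)) = 3832 + (1 - 5*61) = 3832 + (1 - 305) = 3832 - 304 = 3528)
H - f(-176, -34) = 3528 - (-176)*(5 - 34) = 3528 - (-176)*(-29) = 3528 - 1*5104 = 3528 - 5104 = -1576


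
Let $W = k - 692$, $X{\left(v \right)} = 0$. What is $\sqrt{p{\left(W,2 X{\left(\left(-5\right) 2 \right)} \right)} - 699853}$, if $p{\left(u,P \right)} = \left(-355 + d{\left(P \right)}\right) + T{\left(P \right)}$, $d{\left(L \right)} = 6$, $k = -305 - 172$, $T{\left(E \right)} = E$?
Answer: $i \sqrt{700202} \approx 836.78 i$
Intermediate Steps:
$k = -477$ ($k = -305 - 172 = -477$)
$W = -1169$ ($W = -477 - 692 = -1169$)
$p{\left(u,P \right)} = -349 + P$ ($p{\left(u,P \right)} = \left(-355 + 6\right) + P = -349 + P$)
$\sqrt{p{\left(W,2 X{\left(\left(-5\right) 2 \right)} \right)} - 699853} = \sqrt{\left(-349 + 2 \cdot 0\right) - 699853} = \sqrt{\left(-349 + 0\right) - 699853} = \sqrt{-349 - 699853} = \sqrt{-700202} = i \sqrt{700202}$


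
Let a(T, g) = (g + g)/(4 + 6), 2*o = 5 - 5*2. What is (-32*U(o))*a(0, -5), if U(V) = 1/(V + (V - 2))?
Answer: -32/7 ≈ -4.5714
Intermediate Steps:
o = -5/2 (o = (5 - 5*2)/2 = (5 - 10)/2 = (1/2)*(-5) = -5/2 ≈ -2.5000)
a(T, g) = g/5 (a(T, g) = (2*g)/10 = (2*g)*(1/10) = g/5)
U(V) = 1/(-2 + 2*V) (U(V) = 1/(V + (-2 + V)) = 1/(-2 + 2*V))
(-32*U(o))*a(0, -5) = (-16/(-1 - 5/2))*((1/5)*(-5)) = -16/(-7/2)*(-1) = -16*(-2)/7*(-1) = -32*(-1/7)*(-1) = (32/7)*(-1) = -32/7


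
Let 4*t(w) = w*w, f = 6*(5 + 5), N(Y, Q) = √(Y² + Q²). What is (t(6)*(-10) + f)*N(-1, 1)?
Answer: -30*√2 ≈ -42.426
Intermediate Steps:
N(Y, Q) = √(Q² + Y²)
f = 60 (f = 6*10 = 60)
t(w) = w²/4 (t(w) = (w*w)/4 = w²/4)
(t(6)*(-10) + f)*N(-1, 1) = (((¼)*6²)*(-10) + 60)*√(1² + (-1)²) = (((¼)*36)*(-10) + 60)*√(1 + 1) = (9*(-10) + 60)*√2 = (-90 + 60)*√2 = -30*√2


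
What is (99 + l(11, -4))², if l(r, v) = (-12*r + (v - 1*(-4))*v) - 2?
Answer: 1225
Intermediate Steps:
l(r, v) = -2 - 12*r + v*(4 + v) (l(r, v) = (-12*r + (v + 4)*v) - 2 = (-12*r + (4 + v)*v) - 2 = (-12*r + v*(4 + v)) - 2 = -2 - 12*r + v*(4 + v))
(99 + l(11, -4))² = (99 + (-2 + (-4)² - 12*11 + 4*(-4)))² = (99 + (-2 + 16 - 132 - 16))² = (99 - 134)² = (-35)² = 1225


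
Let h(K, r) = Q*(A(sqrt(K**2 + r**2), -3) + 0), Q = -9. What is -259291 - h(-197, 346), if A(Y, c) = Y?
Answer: -259291 + 45*sqrt(6341) ≈ -2.5571e+5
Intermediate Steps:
h(K, r) = -9*sqrt(K**2 + r**2) (h(K, r) = -9*(sqrt(K**2 + r**2) + 0) = -9*sqrt(K**2 + r**2))
-259291 - h(-197, 346) = -259291 - (-9)*sqrt((-197)**2 + 346**2) = -259291 - (-9)*sqrt(38809 + 119716) = -259291 - (-9)*sqrt(158525) = -259291 - (-9)*5*sqrt(6341) = -259291 - (-45)*sqrt(6341) = -259291 + 45*sqrt(6341)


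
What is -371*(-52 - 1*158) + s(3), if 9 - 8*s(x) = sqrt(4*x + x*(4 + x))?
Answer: 623289/8 - sqrt(33)/8 ≈ 77910.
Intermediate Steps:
s(x) = 9/8 - sqrt(4*x + x*(4 + x))/8
-371*(-52 - 1*158) + s(3) = -371*(-52 - 1*158) + (9/8 - sqrt(3)*sqrt(8 + 3)/8) = -371*(-52 - 158) + (9/8 - sqrt(33)/8) = -371*(-210) + (9/8 - sqrt(33)/8) = 77910 + (9/8 - sqrt(33)/8) = 623289/8 - sqrt(33)/8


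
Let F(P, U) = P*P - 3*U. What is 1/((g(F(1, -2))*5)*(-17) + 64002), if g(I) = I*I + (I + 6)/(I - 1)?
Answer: 6/357917 ≈ 1.6764e-5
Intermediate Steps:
F(P, U) = P² - 3*U
g(I) = I² + (6 + I)/(-1 + I)
1/((g(F(1, -2))*5)*(-17) + 64002) = 1/((((6 + (1² - 3*(-2)) + (1² - 3*(-2))³ - (1² - 3*(-2))²)/(-1 + (1² - 3*(-2))))*5)*(-17) + 64002) = 1/((((6 + (1 + 6) + (1 + 6)³ - (1 + 6)²)/(-1 + (1 + 6)))*5)*(-17) + 64002) = 1/((((6 + 7 + 7³ - 1*7²)/(-1 + 7))*5)*(-17) + 64002) = 1/((((6 + 7 + 343 - 1*49)/6)*5)*(-17) + 64002) = 1/((((6 + 7 + 343 - 49)/6)*5)*(-17) + 64002) = 1/((((⅙)*307)*5)*(-17) + 64002) = 1/(((307/6)*5)*(-17) + 64002) = 1/((1535/6)*(-17) + 64002) = 1/(-26095/6 + 64002) = 1/(357917/6) = 6/357917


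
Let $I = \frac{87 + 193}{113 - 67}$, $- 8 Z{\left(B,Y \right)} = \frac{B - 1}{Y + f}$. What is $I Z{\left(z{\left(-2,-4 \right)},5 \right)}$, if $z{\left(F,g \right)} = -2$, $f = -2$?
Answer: $\frac{35}{46} \approx 0.76087$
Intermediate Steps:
$Z{\left(B,Y \right)} = - \frac{-1 + B}{8 \left(-2 + Y\right)}$ ($Z{\left(B,Y \right)} = - \frac{\left(B - 1\right) \frac{1}{Y - 2}}{8} = - \frac{\left(-1 + B\right) \frac{1}{-2 + Y}}{8} = - \frac{\frac{1}{-2 + Y} \left(-1 + B\right)}{8} = - \frac{-1 + B}{8 \left(-2 + Y\right)}$)
$I = \frac{140}{23}$ ($I = \frac{280}{46} = 280 \cdot \frac{1}{46} = \frac{140}{23} \approx 6.087$)
$I Z{\left(z{\left(-2,-4 \right)},5 \right)} = \frac{140 \frac{1 - -2}{8 \left(-2 + 5\right)}}{23} = \frac{140 \frac{1 + 2}{8 \cdot 3}}{23} = \frac{140 \cdot \frac{1}{8} \cdot \frac{1}{3} \cdot 3}{23} = \frac{140}{23} \cdot \frac{1}{8} = \frac{35}{46}$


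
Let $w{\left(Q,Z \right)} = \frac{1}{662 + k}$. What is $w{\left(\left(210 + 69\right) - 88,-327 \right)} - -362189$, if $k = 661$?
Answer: $\frac{479176048}{1323} \approx 3.6219 \cdot 10^{5}$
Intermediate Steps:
$w{\left(Q,Z \right)} = \frac{1}{1323}$ ($w{\left(Q,Z \right)} = \frac{1}{662 + 661} = \frac{1}{1323}$)
$w{\left(\left(210 + 69\right) - 88,-327 \right)} - -362189 = \frac{1}{1323} - -362189 = \frac{1}{1323} + 362189 = \frac{479176048}{1323}$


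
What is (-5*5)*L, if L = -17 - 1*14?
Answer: 775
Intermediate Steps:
L = -31 (L = -17 - 14 = -31)
(-5*5)*L = -5*5*(-31) = -25*(-31) = 775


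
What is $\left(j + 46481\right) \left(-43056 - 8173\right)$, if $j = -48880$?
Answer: $122898371$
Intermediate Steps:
$\left(j + 46481\right) \left(-43056 - 8173\right) = \left(-48880 + 46481\right) \left(-43056 - 8173\right) = - 2399 \left(-43056 + \left(-13259 + 5086\right)\right) = - 2399 \left(-43056 - 8173\right) = \left(-2399\right) \left(-51229\right) = 122898371$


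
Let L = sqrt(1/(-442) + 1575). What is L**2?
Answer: 696149/442 ≈ 1575.0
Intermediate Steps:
L = sqrt(307697858)/442 (L = sqrt(-1/442 + 1575) = sqrt(696149/442) = sqrt(307697858)/442 ≈ 39.686)
L**2 = (sqrt(307697858)/442)**2 = 696149/442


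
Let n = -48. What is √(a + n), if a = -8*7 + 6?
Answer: 7*I*√2 ≈ 9.8995*I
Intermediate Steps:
a = -50 (a = -56 + 6 = -50)
√(a + n) = √(-50 - 48) = √(-98) = 7*I*√2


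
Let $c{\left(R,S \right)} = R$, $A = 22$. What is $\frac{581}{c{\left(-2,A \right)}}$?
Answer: $- \frac{581}{2} \approx -290.5$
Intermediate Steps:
$\frac{581}{c{\left(-2,A \right)}} = \frac{581}{-2} = 581 \left(- \frac{1}{2}\right) = - \frac{581}{2}$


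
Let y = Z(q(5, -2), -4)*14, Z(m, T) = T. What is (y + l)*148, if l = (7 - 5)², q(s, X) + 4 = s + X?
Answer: -7696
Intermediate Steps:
q(s, X) = -4 + X + s (q(s, X) = -4 + (s + X) = -4 + (X + s) = -4 + X + s)
y = -56 (y = -4*14 = -56)
l = 4 (l = 2² = 4)
(y + l)*148 = (-56 + 4)*148 = -52*148 = -7696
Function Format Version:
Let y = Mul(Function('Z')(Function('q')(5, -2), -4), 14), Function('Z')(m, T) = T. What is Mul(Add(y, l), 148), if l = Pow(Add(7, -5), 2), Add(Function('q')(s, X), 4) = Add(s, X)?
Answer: -7696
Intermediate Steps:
Function('q')(s, X) = Add(-4, X, s) (Function('q')(s, X) = Add(-4, Add(s, X)) = Add(-4, Add(X, s)) = Add(-4, X, s))
y = -56 (y = Mul(-4, 14) = -56)
l = 4 (l = Pow(2, 2) = 4)
Mul(Add(y, l), 148) = Mul(Add(-56, 4), 148) = Mul(-52, 148) = -7696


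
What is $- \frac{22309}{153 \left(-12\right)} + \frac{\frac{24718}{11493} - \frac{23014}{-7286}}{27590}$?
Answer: $\frac{286344437192491}{23565379921164} \approx 12.151$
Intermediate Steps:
$- \frac{22309}{153 \left(-12\right)} + \frac{\frac{24718}{11493} - \frac{23014}{-7286}}{27590} = - \frac{22309}{-1836} + \left(24718 \cdot \frac{1}{11493} - - \frac{11507}{3643}\right) \frac{1}{27590} = \left(-22309\right) \left(- \frac{1}{1836}\right) + \left(\frac{24718}{11493} + \frac{11507}{3643}\right) \frac{1}{27590} = \frac{22309}{1836} + \frac{222297625}{41868999} \cdot \frac{1}{27590} = \frac{22309}{1836} + \frac{44459525}{231033136482} = \frac{286344437192491}{23565379921164}$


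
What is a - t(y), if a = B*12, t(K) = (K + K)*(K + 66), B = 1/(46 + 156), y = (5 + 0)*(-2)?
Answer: 113126/101 ≈ 1120.1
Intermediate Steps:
y = -10 (y = 5*(-2) = -10)
B = 1/202 ≈ 0.0049505
t(K) = 2*K*(66 + K) (t(K) = (2*K)*(66 + K) = 2*K*(66 + K))
a = 6/101 (a = (1/202)*12 = 6/101 ≈ 0.059406)
a - t(y) = 6/101 - 2*(-10)*(66 - 10) = 6/101 - 2*(-10)*56 = 6/101 - 1*(-1120) = 6/101 + 1120 = 113126/101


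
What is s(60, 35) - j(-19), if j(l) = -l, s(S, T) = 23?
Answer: 4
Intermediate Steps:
s(60, 35) - j(-19) = 23 - (-1)*(-19) = 23 - 1*19 = 23 - 19 = 4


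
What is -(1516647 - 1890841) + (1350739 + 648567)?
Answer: 2373500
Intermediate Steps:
-(1516647 - 1890841) + (1350739 + 648567) = -1*(-374194) + 1999306 = 374194 + 1999306 = 2373500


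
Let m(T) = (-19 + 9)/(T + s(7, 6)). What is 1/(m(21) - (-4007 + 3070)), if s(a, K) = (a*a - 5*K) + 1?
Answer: 41/38407 ≈ 0.0010675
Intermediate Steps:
s(a, K) = 1 + a² - 5*K (s(a, K) = (a² - 5*K) + 1 = 1 + a² - 5*K)
m(T) = -10/(20 + T) (m(T) = (-19 + 9)/(T + (1 + 7² - 5*6)) = -10/(T + (1 + 49 - 30)) = -10/(T + 20) = -10/(20 + T))
1/(m(21) - (-4007 + 3070)) = 1/(-10/(20 + 21) - (-4007 + 3070)) = 1/(-10/41 - 1*(-937)) = 1/(-10*1/41 + 937) = 1/(-10/41 + 937) = 1/(38407/41) = 41/38407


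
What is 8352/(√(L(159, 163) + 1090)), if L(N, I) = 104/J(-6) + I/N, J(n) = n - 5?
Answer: 8352*√3308525583/1891667 ≈ 253.96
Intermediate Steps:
J(n) = -5 + n
L(N, I) = -104/11 + I/N (L(N, I) = 104/(-5 - 6) + I/N = 104/(-11) + I/N = 104*(-1/11) + I/N = -104/11 + I/N)
8352/(√(L(159, 163) + 1090)) = 8352/(√((-104/11 + 163/159) + 1090)) = 8352/(√(-14743/1749 + 1090)) = 8352/(√(1891667/1749)) = 8352/((√3308525583/1749)) = 8352*(√3308525583/1891667) = 8352*√3308525583/1891667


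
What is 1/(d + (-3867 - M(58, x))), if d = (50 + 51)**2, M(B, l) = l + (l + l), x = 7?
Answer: 1/6313 ≈ 0.00015840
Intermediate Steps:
M(B, l) = 3*l (M(B, l) = l + 2*l = 3*l)
d = 10201 (d = 101**2 = 10201)
1/(d + (-3867 - M(58, x))) = 1/(10201 + (-3867 - 3*7)) = 1/(10201 + (-3867 - 1*21)) = 1/(10201 + (-3867 - 21)) = 1/(10201 - 3888) = 1/6313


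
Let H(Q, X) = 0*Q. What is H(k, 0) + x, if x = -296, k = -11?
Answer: -296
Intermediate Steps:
H(Q, X) = 0
H(k, 0) + x = 0 - 296 = -296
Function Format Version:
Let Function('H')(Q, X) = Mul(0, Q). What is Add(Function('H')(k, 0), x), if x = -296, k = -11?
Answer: -296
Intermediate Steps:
Function('H')(Q, X) = 0
Add(Function('H')(k, 0), x) = Add(0, -296) = -296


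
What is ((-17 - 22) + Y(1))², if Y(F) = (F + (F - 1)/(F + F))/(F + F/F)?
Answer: 5929/4 ≈ 1482.3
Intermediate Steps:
Y(F) = (F + (-1 + F)/(2*F))/(1 + F) (Y(F) = (F + (-1 + F)/((2*F)))/(F + 1) = (F + (-1 + F)*(1/(2*F)))/(1 + F) = (F + (-1 + F)/(2*F))/(1 + F))
((-17 - 22) + Y(1))² = ((-17 - 22) + (-½ + 1)/1)² = (-39 + 1*(½))² = (-39 + ½)² = (-77/2)² = 5929/4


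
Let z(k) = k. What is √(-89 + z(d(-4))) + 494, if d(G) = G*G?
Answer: 494 + I*√73 ≈ 494.0 + 8.544*I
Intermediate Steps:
d(G) = G²
√(-89 + z(d(-4))) + 494 = √(-89 + (-4)²) + 494 = √(-89 + 16) + 494 = √(-73) + 494 = I*√73 + 494 = 494 + I*√73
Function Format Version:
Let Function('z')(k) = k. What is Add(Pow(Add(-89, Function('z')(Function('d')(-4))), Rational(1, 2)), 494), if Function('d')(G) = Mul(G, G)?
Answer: Add(494, Mul(I, Pow(73, Rational(1, 2)))) ≈ Add(494.00, Mul(8.5440, I))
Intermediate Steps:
Function('d')(G) = Pow(G, 2)
Add(Pow(Add(-89, Function('z')(Function('d')(-4))), Rational(1, 2)), 494) = Add(Pow(Add(-89, Pow(-4, 2)), Rational(1, 2)), 494) = Add(Pow(Add(-89, 16), Rational(1, 2)), 494) = Add(Pow(-73, Rational(1, 2)), 494) = Add(Mul(I, Pow(73, Rational(1, 2))), 494) = Add(494, Mul(I, Pow(73, Rational(1, 2))))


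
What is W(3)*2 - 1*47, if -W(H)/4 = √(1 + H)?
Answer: -63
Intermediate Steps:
W(H) = -4*√(1 + H)
W(3)*2 - 1*47 = -4*√(1 + 3)*2 - 1*47 = -4*√4*2 - 47 = -4*2*2 - 47 = -8*2 - 47 = -16 - 47 = -63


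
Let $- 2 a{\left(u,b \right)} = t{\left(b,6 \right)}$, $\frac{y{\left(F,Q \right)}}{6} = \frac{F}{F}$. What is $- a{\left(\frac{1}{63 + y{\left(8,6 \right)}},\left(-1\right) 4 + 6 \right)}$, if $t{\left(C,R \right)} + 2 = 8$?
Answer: $3$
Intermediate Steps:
$y{\left(F,Q \right)} = 6$ ($y{\left(F,Q \right)} = 6 \frac{F}{F} = 6 \cdot 1 = 6$)
$t{\left(C,R \right)} = 6$ ($t{\left(C,R \right)} = -2 + 8 = 6$)
$a{\left(u,b \right)} = -3$ ($a{\left(u,b \right)} = \left(- \frac{1}{2}\right) 6 = -3$)
$- a{\left(\frac{1}{63 + y{\left(8,6 \right)}},\left(-1\right) 4 + 6 \right)} = \left(-1\right) \left(-3\right) = 3$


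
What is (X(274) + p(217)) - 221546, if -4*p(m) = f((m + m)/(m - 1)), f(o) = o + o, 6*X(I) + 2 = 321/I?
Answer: -6556023047/29592 ≈ -2.2155e+5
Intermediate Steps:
X(I) = -⅓ + 107/(2*I) (X(I) = -⅓ + (321/I)/6 = -⅓ + 107/(2*I))
f(o) = 2*o
p(m) = -m/(-1 + m) (p(m) = -(m + m)/(m - 1)/2 = -(2*m)/(-1 + m)/2 = -2*m/(-1 + m)/2 = -m/(-1 + m))
(X(274) + p(217)) - 221546 = ((⅙)*(321 - 2*274)/274 - 1*217/(-1 + 217)) - 221546 = ((⅙)*(1/274)*(321 - 548) - 1*217/216) - 221546 = ((⅙)*(1/274)*(-227) - 1*217*1/216) - 221546 = (-227/1644 - 217/216) - 221546 = -33815/29592 - 221546 = -6556023047/29592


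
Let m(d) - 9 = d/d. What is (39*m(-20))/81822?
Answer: 5/1049 ≈ 0.0047664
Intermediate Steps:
m(d) = 10 (m(d) = 9 + d/d = 9 + 1 = 10)
(39*m(-20))/81822 = (39*10)/81822 = 390*(1/81822) = 5/1049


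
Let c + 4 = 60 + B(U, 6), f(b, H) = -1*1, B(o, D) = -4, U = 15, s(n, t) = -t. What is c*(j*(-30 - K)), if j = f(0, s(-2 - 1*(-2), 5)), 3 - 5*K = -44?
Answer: 10244/5 ≈ 2048.8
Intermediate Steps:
K = 47/5 (K = ⅗ - ⅕*(-44) = ⅗ + 44/5 = 47/5 ≈ 9.4000)
f(b, H) = -1
j = -1
c = 52 (c = -4 + (60 - 4) = -4 + 56 = 52)
c*(j*(-30 - K)) = 52*(-(-30 - 1*47/5)) = 52*(-(-30 - 47/5)) = 52*(-1*(-197/5)) = 52*(197/5) = 10244/5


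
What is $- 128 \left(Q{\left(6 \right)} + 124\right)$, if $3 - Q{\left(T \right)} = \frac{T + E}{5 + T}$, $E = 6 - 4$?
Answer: $- \frac{177792}{11} \approx -16163.0$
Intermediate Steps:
$E = 2$
$Q{\left(T \right)} = 3 - \frac{2 + T}{5 + T}$ ($Q{\left(T \right)} = 3 - \frac{T + 2}{5 + T} = 3 - \frac{2 + T}{5 + T}$)
$- 128 \left(Q{\left(6 \right)} + 124\right) = - 128 \left(\frac{13 + 2 \cdot 6}{5 + 6} + 124\right) = - 128 \left(\frac{13 + 12}{11} + 124\right) = - 128 \left(\frac{1}{11} \cdot 25 + 124\right) = - 128 \left(\frac{25}{11} + 124\right) = \left(-128\right) \frac{1389}{11} = - \frac{177792}{11}$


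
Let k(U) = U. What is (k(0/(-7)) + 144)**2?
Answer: 20736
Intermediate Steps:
(k(0/(-7)) + 144)**2 = (0/(-7) + 144)**2 = (0*(-1/7) + 144)**2 = (0 + 144)**2 = 144**2 = 20736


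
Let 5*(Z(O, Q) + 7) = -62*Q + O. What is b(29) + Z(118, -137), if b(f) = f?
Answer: 8722/5 ≈ 1744.4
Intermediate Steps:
Z(O, Q) = -7 - 62*Q/5 + O/5 (Z(O, Q) = -7 + (-62*Q + O)/5 = -7 + (O - 62*Q)/5 = -7 + (-62*Q/5 + O/5) = -7 - 62*Q/5 + O/5)
b(29) + Z(118, -137) = 29 + (-7 - 62/5*(-137) + (⅕)*118) = 29 + (-7 + 8494/5 + 118/5) = 29 + 8577/5 = 8722/5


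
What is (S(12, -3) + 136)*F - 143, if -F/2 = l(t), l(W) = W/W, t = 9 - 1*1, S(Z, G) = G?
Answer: -409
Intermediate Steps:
t = 8 (t = 9 - 1 = 8)
l(W) = 1
F = -2 (F = -2*1 = -2)
(S(12, -3) + 136)*F - 143 = (-3 + 136)*(-2) - 143 = 133*(-2) - 143 = -266 - 143 = -409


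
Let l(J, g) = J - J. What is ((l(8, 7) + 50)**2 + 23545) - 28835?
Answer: -2790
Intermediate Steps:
l(J, g) = 0
((l(8, 7) + 50)**2 + 23545) - 28835 = ((0 + 50)**2 + 23545) - 28835 = (50**2 + 23545) - 28835 = (2500 + 23545) - 28835 = 26045 - 28835 = -2790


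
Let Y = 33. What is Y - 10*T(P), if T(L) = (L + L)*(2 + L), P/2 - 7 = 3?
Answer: -8767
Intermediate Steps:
P = 20 (P = 14 + 2*3 = 14 + 6 = 20)
T(L) = 2*L*(2 + L) (T(L) = (2*L)*(2 + L) = 2*L*(2 + L))
Y - 10*T(P) = 33 - 20*20*(2 + 20) = 33 - 20*20*22 = 33 - 10*880 = 33 - 8800 = -8767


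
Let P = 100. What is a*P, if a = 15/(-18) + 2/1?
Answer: 350/3 ≈ 116.67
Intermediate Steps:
a = 7/6 (a = 15*(-1/18) + 2*1 = -⅚ + 2 = 7/6 ≈ 1.1667)
a*P = (7/6)*100 = 350/3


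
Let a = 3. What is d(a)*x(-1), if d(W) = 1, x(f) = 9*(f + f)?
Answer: -18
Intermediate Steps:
x(f) = 18*f (x(f) = 9*(2*f) = 18*f)
d(a)*x(-1) = 1*(18*(-1)) = 1*(-18) = -18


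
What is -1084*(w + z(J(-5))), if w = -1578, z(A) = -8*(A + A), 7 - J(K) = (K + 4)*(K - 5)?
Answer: 1658520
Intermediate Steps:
J(K) = 7 - (-5 + K)*(4 + K) (J(K) = 7 - (K + 4)*(K - 5) = 7 - (4 + K)*(-5 + K) = 7 - (-5 + K)*(4 + K))
z(A) = -16*A
-1084*(w + z(J(-5))) = -1084*(-1578 - 16*(27 - 5 - 1*(-5)²)) = -1084*(-1578 - 16*(27 - 5 - 1*25)) = -1084*(-1578 - 16*(27 - 5 - 25)) = -1084*(-1578 - 16*(-3)) = -1084*(-1578 + 48) = -1084*(-1530) = 1658520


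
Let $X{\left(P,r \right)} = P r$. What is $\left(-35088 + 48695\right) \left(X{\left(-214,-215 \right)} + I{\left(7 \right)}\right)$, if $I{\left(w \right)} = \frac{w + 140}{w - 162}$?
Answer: $\frac{97037000621}{155} \approx 6.2604 \cdot 10^{8}$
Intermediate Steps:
$I{\left(w \right)} = \frac{140 + w}{-162 + w}$
$\left(-35088 + 48695\right) \left(X{\left(-214,-215 \right)} + I{\left(7 \right)}\right) = \left(-35088 + 48695\right) \left(\left(-214\right) \left(-215\right) + \frac{140 + 7}{-162 + 7}\right) = 13607 \left(46010 + \frac{1}{-155} \cdot 147\right) = 13607 \left(46010 - \frac{147}{155}\right) = 13607 \cdot \frac{7131403}{155} = \frac{97037000621}{155}$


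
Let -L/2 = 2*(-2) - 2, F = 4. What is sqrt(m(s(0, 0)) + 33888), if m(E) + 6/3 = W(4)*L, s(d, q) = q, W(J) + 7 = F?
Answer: 5*sqrt(1354) ≈ 183.98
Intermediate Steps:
L = 12 (L = -2*(2*(-2) - 2) = -2*(-4 - 2) = -2*(-6) = 12)
W(J) = -3 (W(J) = -7 + 4 = -3)
m(E) = -38 (m(E) = -2 - 3*12 = -2 - 36 = -38)
sqrt(m(s(0, 0)) + 33888) = sqrt(-38 + 33888) = sqrt(33850) = 5*sqrt(1354)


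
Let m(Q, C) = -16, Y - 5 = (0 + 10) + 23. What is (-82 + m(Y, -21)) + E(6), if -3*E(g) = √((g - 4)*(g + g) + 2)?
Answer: -98 - √26/3 ≈ -99.700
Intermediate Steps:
Y = 38 (Y = 5 + ((0 + 10) + 23) = 5 + (10 + 23) = 5 + 33 = 38)
E(g) = -√(2 + 2*g*(-4 + g))/3 (E(g) = -√((g - 4)*(g + g) + 2)/3 = -√((-4 + g)*(2*g) + 2)/3 = -√(2*g*(-4 + g) + 2)/3 = -√(2 + 2*g*(-4 + g))/3)
(-82 + m(Y, -21)) + E(6) = (-82 - 16) - √(2 - 8*6 + 2*6²)/3 = -98 - √(2 - 48 + 2*36)/3 = -98 - √(2 - 48 + 72)/3 = -98 - √26/3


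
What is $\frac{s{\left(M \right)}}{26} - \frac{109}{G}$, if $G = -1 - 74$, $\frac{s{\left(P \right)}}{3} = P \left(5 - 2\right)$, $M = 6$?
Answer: $\frac{3442}{975} \approx 3.5303$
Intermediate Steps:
$s{\left(P \right)} = 9 P$ ($s{\left(P \right)} = 3 P \left(5 - 2\right) = 3 P 3 = 3 \cdot 3 P = 9 P$)
$G = -75$ ($G = -1 - 74 = -75$)
$\frac{s{\left(M \right)}}{26} - \frac{109}{G} = \frac{9 \cdot 6}{26} - \frac{109}{-75} = 54 \cdot \frac{1}{26} - - \frac{109}{75} = \frac{27}{13} + \frac{109}{75} = \frac{3442}{975}$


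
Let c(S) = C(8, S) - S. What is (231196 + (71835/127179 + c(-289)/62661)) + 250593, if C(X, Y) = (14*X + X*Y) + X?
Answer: 426606609503221/885462591 ≈ 4.8179e+5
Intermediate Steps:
C(X, Y) = 15*X + X*Y
c(S) = 120 + 7*S (c(S) = 8*(15 + S) - S = (120 + 8*S) - S = 120 + 7*S)
(231196 + (71835/127179 + c(-289)/62661)) + 250593 = (231196 + (71835/127179 + (120 + 7*(-289))/62661)) + 250593 = (231196 + (71835*(1/127179) + (120 - 2023)*(1/62661))) + 250593 = (231196 + (23945/42393 - 1903*1/62661)) + 250593 = (231196 + (23945/42393 - 1903/62661)) + 250593 = (231196 + 473247922/885462591) + 250593 = 204715882436758/885462591 + 250593 = 426606609503221/885462591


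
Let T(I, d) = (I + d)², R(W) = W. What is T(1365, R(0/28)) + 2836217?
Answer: 4699442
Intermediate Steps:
T(1365, R(0/28)) + 2836217 = (1365 + 0/28)² + 2836217 = (1365 + 0*(1/28))² + 2836217 = (1365 + 0)² + 2836217 = 1365² + 2836217 = 1863225 + 2836217 = 4699442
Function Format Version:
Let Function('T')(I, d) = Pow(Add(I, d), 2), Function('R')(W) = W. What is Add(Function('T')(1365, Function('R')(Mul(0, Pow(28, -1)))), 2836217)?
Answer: 4699442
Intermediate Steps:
Add(Function('T')(1365, Function('R')(Mul(0, Pow(28, -1)))), 2836217) = Add(Pow(Add(1365, Mul(0, Pow(28, -1))), 2), 2836217) = Add(Pow(Add(1365, Mul(0, Rational(1, 28))), 2), 2836217) = Add(Pow(Add(1365, 0), 2), 2836217) = Add(Pow(1365, 2), 2836217) = Add(1863225, 2836217) = 4699442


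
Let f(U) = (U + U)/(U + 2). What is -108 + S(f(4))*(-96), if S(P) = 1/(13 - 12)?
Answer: -204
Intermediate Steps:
f(U) = 2*U/(2 + U) (f(U) = (2*U)/(2 + U) = 2*U/(2 + U))
S(P) = 1 (S(P) = 1/1 = 1)
-108 + S(f(4))*(-96) = -108 + 1*(-96) = -108 - 96 = -204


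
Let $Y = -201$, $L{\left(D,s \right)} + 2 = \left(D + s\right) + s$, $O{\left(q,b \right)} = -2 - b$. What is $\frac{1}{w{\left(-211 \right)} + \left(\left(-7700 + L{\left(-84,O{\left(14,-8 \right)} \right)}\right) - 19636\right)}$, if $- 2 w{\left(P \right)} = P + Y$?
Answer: $- \frac{1}{27204} \approx -3.6759 \cdot 10^{-5}$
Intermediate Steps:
$L{\left(D,s \right)} = -2 + D + 2 s$ ($L{\left(D,s \right)} = -2 + \left(\left(D + s\right) + s\right) = -2 + \left(D + 2 s\right) = -2 + D + 2 s$)
$w{\left(P \right)} = \frac{201}{2} - \frac{P}{2}$ ($w{\left(P \right)} = - \frac{P - 201}{2} = - \frac{-201 + P}{2} = \frac{201}{2} - \frac{P}{2}$)
$\frac{1}{w{\left(-211 \right)} + \left(\left(-7700 + L{\left(-84,O{\left(14,-8 \right)} \right)}\right) - 19636\right)} = \frac{1}{\left(\frac{201}{2} - - \frac{211}{2}\right) - \left(27422 - 2 \left(-2 - -8\right)\right)} = \frac{1}{\left(\frac{201}{2} + \frac{211}{2}\right) - \left(27422 - 2 \left(-2 + 8\right)\right)} = \frac{1}{206 - 27410} = \frac{1}{-27204} = - \frac{1}{27204}$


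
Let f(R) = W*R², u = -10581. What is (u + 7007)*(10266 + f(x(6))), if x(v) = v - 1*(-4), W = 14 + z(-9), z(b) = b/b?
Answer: -42051684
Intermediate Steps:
z(b) = 1
W = 15 (W = 14 + 1 = 15)
x(v) = 4 + v (x(v) = v + 4 = 4 + v)
f(R) = 15*R²
(u + 7007)*(10266 + f(x(6))) = (-10581 + 7007)*(10266 + 15*(4 + 6)²) = -3574*(10266 + 15*10²) = -3574*(10266 + 15*100) = -3574*(10266 + 1500) = -3574*11766 = -42051684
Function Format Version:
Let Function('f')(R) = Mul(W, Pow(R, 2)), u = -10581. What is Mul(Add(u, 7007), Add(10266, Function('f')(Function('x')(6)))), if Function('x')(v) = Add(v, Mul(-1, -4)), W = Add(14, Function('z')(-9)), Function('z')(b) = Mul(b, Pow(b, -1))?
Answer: -42051684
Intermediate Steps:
Function('z')(b) = 1
W = 15 (W = Add(14, 1) = 15)
Function('x')(v) = Add(4, v) (Function('x')(v) = Add(v, 4) = Add(4, v))
Function('f')(R) = Mul(15, Pow(R, 2))
Mul(Add(u, 7007), Add(10266, Function('f')(Function('x')(6)))) = Mul(Add(-10581, 7007), Add(10266, Mul(15, Pow(Add(4, 6), 2)))) = Mul(-3574, Add(10266, Mul(15, Pow(10, 2)))) = Mul(-3574, Add(10266, Mul(15, 100))) = Mul(-3574, Add(10266, 1500)) = Mul(-3574, 11766) = -42051684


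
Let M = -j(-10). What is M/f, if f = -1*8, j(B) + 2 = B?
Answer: -3/2 ≈ -1.5000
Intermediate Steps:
j(B) = -2 + B
f = -8
M = 12 (M = -(-2 - 10) = -1*(-12) = 12)
M/f = 12/(-8) = 12*(-⅛) = -3/2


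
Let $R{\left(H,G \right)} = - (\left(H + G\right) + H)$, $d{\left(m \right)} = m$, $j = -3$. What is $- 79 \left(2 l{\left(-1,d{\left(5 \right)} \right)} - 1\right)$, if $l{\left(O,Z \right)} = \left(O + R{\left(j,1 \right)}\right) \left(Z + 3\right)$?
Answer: $-4977$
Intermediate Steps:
$R{\left(H,G \right)} = - G - 2 H$ ($R{\left(H,G \right)} = - (\left(G + H\right) + H) = - (G + 2 H) = - G - 2 H$)
$l{\left(O,Z \right)} = \left(3 + Z\right) \left(5 + O\right)$ ($l{\left(O,Z \right)} = \left(O - -5\right) \left(Z + 3\right) = \left(O + \left(-1 + 6\right)\right) \left(3 + Z\right) = \left(O + 5\right) \left(3 + Z\right) = \left(5 + O\right) \left(3 + Z\right) = \left(3 + Z\right) \left(5 + O\right)$)
$- 79 \left(2 l{\left(-1,d{\left(5 \right)} \right)} - 1\right) = - 79 \left(2 \left(15 + 3 \left(-1\right) + 5 \cdot 5 - 5\right) - 1\right) = - 79 \left(2 \left(15 - 3 + 25 - 5\right) - 1\right) = - 79 \left(2 \cdot 32 - 1\right) = - 79 \left(64 - 1\right) = \left(-79\right) 63 = -4977$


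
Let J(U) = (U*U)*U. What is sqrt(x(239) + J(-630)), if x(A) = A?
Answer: I*sqrt(250046761) ≈ 15813.0*I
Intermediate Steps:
J(U) = U**3 (J(U) = U**2*U = U**3)
sqrt(x(239) + J(-630)) = sqrt(239 + (-630)**3) = sqrt(239 - 250047000) = sqrt(-250046761) = I*sqrt(250046761)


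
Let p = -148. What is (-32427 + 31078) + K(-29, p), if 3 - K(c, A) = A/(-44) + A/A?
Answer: -14854/11 ≈ -1350.4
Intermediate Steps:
K(c, A) = 2 + A/44 (K(c, A) = 3 - (A/(-44) + A/A) = 3 - (A*(-1/44) + 1) = 3 - (-A/44 + 1) = 3 - (1 - A/44) = 3 + (-1 + A/44) = 2 + A/44)
(-32427 + 31078) + K(-29, p) = (-32427 + 31078) + (2 + (1/44)*(-148)) = -1349 + (2 - 37/11) = -1349 - 15/11 = -14854/11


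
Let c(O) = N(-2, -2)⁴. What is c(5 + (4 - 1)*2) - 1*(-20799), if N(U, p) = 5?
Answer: 21424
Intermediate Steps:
c(O) = 625 (c(O) = 5⁴ = 625)
c(5 + (4 - 1)*2) - 1*(-20799) = 625 - 1*(-20799) = 625 + 20799 = 21424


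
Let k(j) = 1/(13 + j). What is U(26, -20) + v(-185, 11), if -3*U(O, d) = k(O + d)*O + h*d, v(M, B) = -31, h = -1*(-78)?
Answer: 27847/57 ≈ 488.54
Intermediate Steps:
h = 78
U(O, d) = -26*d - O/(3*(13 + O + d)) (U(O, d) = -(O/(13 + (O + d)) + 78*d)/3 = -(O/(13 + O + d) + 78*d)/3 = -(78*d + O/(13 + O + d))/3 = -26*d - O/(3*(13 + O + d)))
U(26, -20) + v(-185, 11) = (-1/3*26 - 26*(-20)*(13 + 26 - 20))/(13 + 26 - 20) - 31 = (-26/3 - 26*(-20)*19)/19 - 31 = (-26/3 + 9880)/19 - 31 = (1/19)*(29614/3) - 31 = 29614/57 - 31 = 27847/57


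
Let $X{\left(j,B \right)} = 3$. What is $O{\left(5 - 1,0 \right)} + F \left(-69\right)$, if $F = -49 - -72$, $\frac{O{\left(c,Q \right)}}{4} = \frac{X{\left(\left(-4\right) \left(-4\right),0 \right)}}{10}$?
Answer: $- \frac{7929}{5} \approx -1585.8$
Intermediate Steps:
$O{\left(c,Q \right)} = \frac{6}{5}$ ($O{\left(c,Q \right)} = 4 \cdot \frac{3}{10} = \frac{6}{5}$)
$F = 23$ ($F = -49 + 72 = 23$)
$O{\left(5 - 1,0 \right)} + F \left(-69\right) = \frac{6}{5} + 23 \left(-69\right) = \frac{6}{5} - 1587 = - \frac{7929}{5}$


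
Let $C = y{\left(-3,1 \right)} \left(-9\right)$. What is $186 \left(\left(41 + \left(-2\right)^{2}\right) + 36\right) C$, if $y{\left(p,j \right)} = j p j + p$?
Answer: $813564$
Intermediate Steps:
$y{\left(p,j \right)} = p + p j^{2}$ ($y{\left(p,j \right)} = p j^{2} + p = p + p j^{2}$)
$C = 54$ ($C = - 3 \left(1 + 1^{2}\right) \left(-9\right) = - 3 \left(1 + 1\right) \left(-9\right) = \left(-3\right) 2 \left(-9\right) = \left(-6\right) \left(-9\right) = 54$)
$186 \left(\left(41 + \left(-2\right)^{2}\right) + 36\right) C = 186 \left(\left(41 + \left(-2\right)^{2}\right) + 36\right) 54 = 186 \left(\left(41 + 4\right) + 36\right) 54 = 186 \left(45 + 36\right) 54 = 186 \cdot 81 \cdot 54 = 15066 \cdot 54 = 813564$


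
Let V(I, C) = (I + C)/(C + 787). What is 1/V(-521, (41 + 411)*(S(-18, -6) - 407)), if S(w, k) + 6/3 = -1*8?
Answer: 187697/189005 ≈ 0.99308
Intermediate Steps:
S(w, k) = -10 (S(w, k) = -2 - 1*8 = -2 - 8 = -10)
V(I, C) = (C + I)/(787 + C)
1/V(-521, (41 + 411)*(S(-18, -6) - 407)) = 1/(((41 + 411)*(-10 - 407) - 521)/(787 + (41 + 411)*(-10 - 407))) = 1/((452*(-417) - 521)/(787 + 452*(-417))) = 1/((-188484 - 521)/(787 - 188484)) = 1/(-189005/(-187697)) = 1/(-1/187697*(-189005)) = 1/(189005/187697) = 187697/189005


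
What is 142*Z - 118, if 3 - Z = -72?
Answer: 10532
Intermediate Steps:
Z = 75 (Z = 3 - 1*(-72) = 3 + 72 = 75)
142*Z - 118 = 142*75 - 118 = 10650 - 118 = 10532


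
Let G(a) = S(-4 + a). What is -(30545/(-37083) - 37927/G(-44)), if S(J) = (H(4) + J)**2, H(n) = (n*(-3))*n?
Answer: 562649887/113918976 ≈ 4.9390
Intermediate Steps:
H(n) = -3*n**2 (H(n) = (-3*n)*n = -3*n**2)
S(J) = (-48 + J)**2 (S(J) = (-3*4**2 + J)**2 = (-3*16 + J)**2 = (-48 + J)**2)
G(a) = (-52 + a)**2 (G(a) = (-48 + (-4 + a))**2 = (-52 + a)**2)
-(30545/(-37083) - 37927/G(-44)) = -(30545/(-37083) - 37927/(52 - 1*(-44))**2) = -(30545*(-1/37083) - 37927/(52 + 44)**2) = -(-30545/37083 - 37927/(96**2)) = -(-30545/37083 - 37927/9216) = -1*(-562649887/113918976) = 562649887/113918976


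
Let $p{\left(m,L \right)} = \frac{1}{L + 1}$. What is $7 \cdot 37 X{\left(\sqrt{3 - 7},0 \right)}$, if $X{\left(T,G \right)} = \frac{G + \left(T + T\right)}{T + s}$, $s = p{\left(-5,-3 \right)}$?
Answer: $\frac{8288}{17} - \frac{2072 i}{17} \approx 487.53 - 121.88 i$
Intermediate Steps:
$p{\left(m,L \right)} = \frac{1}{1 + L}$
$s = - \frac{1}{2}$ ($s = \frac{1}{1 - 3} = \frac{1}{-2} = - \frac{1}{2} \approx -0.5$)
$X{\left(T,G \right)} = \frac{G + 2 T}{- \frac{1}{2} + T}$ ($X{\left(T,G \right)} = \frac{G + \left(T + T\right)}{T - \frac{1}{2}} = \frac{G + 2 T}{- \frac{1}{2} + T}$)
$7 \cdot 37 X{\left(\sqrt{3 - 7},0 \right)} = 7 \cdot 37 \frac{2 \left(0 + 2 \sqrt{3 - 7}\right)}{-1 + 2 \sqrt{3 - 7}} = 259 \frac{2 \left(0 + 2 \sqrt{-4}\right)}{-1 + 2 \sqrt{-4}} = 259 \frac{2 \left(0 + 2 \cdot 2 i\right)}{-1 + 2 \cdot 2 i} = 259 \frac{2 \left(0 + 4 i\right)}{-1 + 4 i} = 259 \cdot 2 \frac{-1 - 4 i}{17} \cdot 4 i = 259 \frac{8 i \left(-1 - 4 i\right)}{17} = \frac{2072 i \left(-1 - 4 i\right)}{17}$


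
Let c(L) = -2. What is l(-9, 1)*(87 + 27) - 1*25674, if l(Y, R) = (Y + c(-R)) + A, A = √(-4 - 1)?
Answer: -26928 + 114*I*√5 ≈ -26928.0 + 254.91*I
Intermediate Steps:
A = I*√5 (A = √(-5) = I*√5 ≈ 2.2361*I)
l(Y, R) = -2 + Y + I*√5 (l(Y, R) = (Y - 2) + I*√5 = (-2 + Y) + I*√5 = -2 + Y + I*√5)
l(-9, 1)*(87 + 27) - 1*25674 = (-2 - 9 + I*√5)*(87 + 27) - 1*25674 = (-11 + I*√5)*114 - 25674 = (-1254 + 114*I*√5) - 25674 = -26928 + 114*I*√5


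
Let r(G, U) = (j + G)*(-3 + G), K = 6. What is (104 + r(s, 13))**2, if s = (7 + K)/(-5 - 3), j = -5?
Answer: 74252689/4096 ≈ 18128.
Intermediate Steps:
s = -13/8 (s = (7 + 6)/(-5 - 3) = 13/(-8) = 13*(-1/8) = -13/8 ≈ -1.6250)
r(G, U) = (-5 + G)*(-3 + G)
(104 + r(s, 13))**2 = (104 + (15 + (-13/8)**2 - 8*(-13/8)))**2 = (104 + (15 + 169/64 + 13))**2 = (104 + 1961/64)**2 = (8617/64)**2 = 74252689/4096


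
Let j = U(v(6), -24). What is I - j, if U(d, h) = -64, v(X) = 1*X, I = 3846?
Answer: 3910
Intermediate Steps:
v(X) = X
j = -64
I - j = 3846 - 1*(-64) = 3846 + 64 = 3910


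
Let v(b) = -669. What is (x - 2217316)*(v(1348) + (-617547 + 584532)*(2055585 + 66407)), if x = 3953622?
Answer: -121641373144427994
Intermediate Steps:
(x - 2217316)*(v(1348) + (-617547 + 584532)*(2055585 + 66407)) = (3953622 - 2217316)*(-669 + (-617547 + 584532)*(2055585 + 66407)) = 1736306*(-669 - 33015*2121992) = 1736306*(-669 - 70057565880) = 1736306*(-70057566549) = -121641373144427994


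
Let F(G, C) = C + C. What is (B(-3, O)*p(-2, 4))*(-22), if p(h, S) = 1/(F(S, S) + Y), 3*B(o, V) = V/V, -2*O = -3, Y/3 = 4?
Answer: -11/30 ≈ -0.36667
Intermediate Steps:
F(G, C) = 2*C
Y = 12 (Y = 3*4 = 12)
O = 3/2 (O = -1/2*(-3) = 3/2 ≈ 1.5000)
B(o, V) = 1/3 (B(o, V) = (V/V)/3 = (1/3)*1 = 1/3)
p(h, S) = 1/(12 + 2*S) (p(h, S) = 1/(2*S + 12) = 1/(12 + 2*S))
(B(-3, O)*p(-2, 4))*(-22) = ((1/(2*(6 + 4)))/3)*(-22) = (((1/2)/10)/3)*(-22) = (((1/2)*(1/10))/3)*(-22) = ((1/3)*(1/20))*(-22) = (1/60)*(-22) = -11/30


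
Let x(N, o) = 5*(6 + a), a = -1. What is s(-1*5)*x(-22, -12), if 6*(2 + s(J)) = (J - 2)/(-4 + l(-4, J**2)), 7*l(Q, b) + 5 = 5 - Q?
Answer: -5975/144 ≈ -41.493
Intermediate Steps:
x(N, o) = 25 (x(N, o) = 5*(6 - 1) = 5*5 = 25)
l(Q, b) = -Q/7 (l(Q, b) = -5/7 + (5 - Q)/7 = -5/7 + (5/7 - Q/7) = -Q/7)
s(J) = -137/72 - 7*J/144 (s(J) = -2 + ((J - 2)/(-4 - 1/7*(-4)))/6 = -2 + ((-2 + J)/(-4 + 4/7))/6 = -2 + ((-2 + J)/(-24/7))/6 = -2 + ((-2 + J)*(-7/24))/6 = -2 + (7/12 - 7*J/24)/6 = -2 + (7/72 - 7*J/144) = -137/72 - 7*J/144)
s(-1*5)*x(-22, -12) = (-137/72 - (-7)*5/144)*25 = (-137/72 - 7/144*(-5))*25 = (-137/72 + 35/144)*25 = -239/144*25 = -5975/144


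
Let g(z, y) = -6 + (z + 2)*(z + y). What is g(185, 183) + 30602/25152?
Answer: 865369861/12576 ≈ 68811.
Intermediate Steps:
g(z, y) = -6 + (2 + z)*(y + z)
g(185, 183) + 30602/25152 = (-6 + 185² + 2*183 + 2*185 + 183*185) + 30602/25152 = (-6 + 34225 + 366 + 370 + 33855) + 30602*(1/25152) = 68810 + 15301/12576 = 865369861/12576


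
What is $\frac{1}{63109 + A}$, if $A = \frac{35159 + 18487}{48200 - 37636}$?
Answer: $\frac{5282}{333368561} \approx 1.5844 \cdot 10^{-5}$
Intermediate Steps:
$A = \frac{26823}{5282}$ ($A = \frac{53646}{10564} = 53646 \cdot \frac{1}{10564} = \frac{26823}{5282} \approx 5.0782$)
$\frac{1}{63109 + A} = \frac{1}{63109 + \frac{26823}{5282}} = \frac{1}{\frac{333368561}{5282}} = \frac{5282}{333368561}$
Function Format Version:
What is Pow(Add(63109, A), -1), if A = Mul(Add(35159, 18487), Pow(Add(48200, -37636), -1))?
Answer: Rational(5282, 333368561) ≈ 1.5844e-5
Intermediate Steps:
A = Rational(26823, 5282) (A = Mul(53646, Pow(10564, -1)) = Mul(53646, Rational(1, 10564)) = Rational(26823, 5282) ≈ 5.0782)
Pow(Add(63109, A), -1) = Pow(Add(63109, Rational(26823, 5282)), -1) = Pow(Rational(333368561, 5282), -1) = Rational(5282, 333368561)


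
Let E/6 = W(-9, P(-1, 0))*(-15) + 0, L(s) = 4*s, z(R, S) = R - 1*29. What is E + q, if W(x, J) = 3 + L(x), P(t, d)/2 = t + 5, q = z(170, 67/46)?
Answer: 3111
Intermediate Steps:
z(R, S) = -29 + R (z(R, S) = R - 29 = -29 + R)
q = 141 (q = -29 + 170 = 141)
P(t, d) = 10 + 2*t (P(t, d) = 2*(t + 5) = 2*(5 + t) = 10 + 2*t)
W(x, J) = 3 + 4*x
E = 2970 (E = 6*((3 + 4*(-9))*(-15) + 0) = 6*((3 - 36)*(-15) + 0) = 6*(-33*(-15) + 0) = 6*(495 + 0) = 6*495 = 2970)
E + q = 2970 + 141 = 3111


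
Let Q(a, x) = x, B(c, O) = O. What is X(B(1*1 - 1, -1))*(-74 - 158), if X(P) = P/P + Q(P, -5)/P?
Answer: -1392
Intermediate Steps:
X(P) = 1 - 5/P (X(P) = P/P - 5/P = 1 - 5/P)
X(B(1*1 - 1, -1))*(-74 - 158) = ((-5 - 1)/(-1))*(-74 - 158) = -1*(-6)*(-232) = 6*(-232) = -1392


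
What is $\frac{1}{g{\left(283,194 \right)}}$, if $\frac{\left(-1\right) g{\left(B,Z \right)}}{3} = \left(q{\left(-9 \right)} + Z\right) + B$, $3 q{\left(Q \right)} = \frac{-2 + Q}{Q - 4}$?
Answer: $- \frac{13}{18614} \approx -0.0006984$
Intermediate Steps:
$q{\left(Q \right)} = \frac{-2 + Q}{3 \left(-4 + Q\right)}$ ($q{\left(Q \right)} = \frac{\left(-2 + Q\right) \frac{1}{Q - 4}}{3} = \frac{\left(-2 + Q\right) \frac{1}{-4 + Q}}{3} = \frac{\frac{1}{-4 + Q} \left(-2 + Q\right)}{3} = \frac{-2 + Q}{3 \left(-4 + Q\right)}$)
$g{\left(B,Z \right)} = - \frac{11}{13} - 3 B - 3 Z$ ($g{\left(B,Z \right)} = - 3 \left(\left(\frac{-2 - 9}{3 \left(-4 - 9\right)} + Z\right) + B\right) = - 3 \left(\left(\frac{1}{3} \frac{1}{-13} \left(-11\right) + Z\right) + B\right) = - 3 \left(\left(\frac{1}{3} \left(- \frac{1}{13}\right) \left(-11\right) + Z\right) + B\right) = - 3 \left(\left(\frac{11}{39} + Z\right) + B\right) = - 3 \left(\frac{11}{39} + B + Z\right) = - \frac{11}{13} - 3 B - 3 Z$)
$\frac{1}{g{\left(283,194 \right)}} = \frac{1}{- \frac{11}{13} - 849 - 582} = \frac{1}{- \frac{18614}{13}} = - \frac{13}{18614}$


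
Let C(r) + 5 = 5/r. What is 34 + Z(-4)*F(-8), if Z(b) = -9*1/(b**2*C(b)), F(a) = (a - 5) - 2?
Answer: 653/20 ≈ 32.650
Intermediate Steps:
C(r) = -5 + 5/r
F(a) = -7 + a (F(a) = (-5 + a) - 2 = -7 + a)
Z(b) = -9/(b**2*(-5 + 5/b)) (Z(b) = -9*1/(b**2*(-5 + 5/b)) = -9/(b**2*(-5 + 5/b)))
34 + Z(-4)*F(-8) = 34 + ((9/5)/(-4*(-1 - 4)))*(-7 - 8) = 34 + ((9/5)*(-1/4)/(-5))*(-15) = 34 + ((9/5)*(-1/4)*(-1/5))*(-15) = 34 + (9/100)*(-15) = 34 - 27/20 = 653/20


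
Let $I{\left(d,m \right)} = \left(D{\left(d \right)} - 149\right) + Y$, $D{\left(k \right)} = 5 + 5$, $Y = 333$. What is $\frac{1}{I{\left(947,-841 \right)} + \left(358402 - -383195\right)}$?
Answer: $\frac{1}{741791} \approx 1.3481 \cdot 10^{-6}$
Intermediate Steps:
$D{\left(k \right)} = 10$
$I{\left(d,m \right)} = 194$ ($I{\left(d,m \right)} = \left(10 - 149\right) + 333 = -139 + 333 = 194$)
$\frac{1}{I{\left(947,-841 \right)} + \left(358402 - -383195\right)} = \frac{1}{194 + \left(358402 - -383195\right)} = \frac{1}{194 + \left(358402 + 383195\right)} = \frac{1}{194 + 741597} = \frac{1}{741791}$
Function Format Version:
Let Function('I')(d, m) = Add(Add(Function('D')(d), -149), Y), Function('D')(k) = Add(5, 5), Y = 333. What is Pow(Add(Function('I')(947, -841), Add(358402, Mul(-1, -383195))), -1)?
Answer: Rational(1, 741791) ≈ 1.3481e-6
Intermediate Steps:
Function('D')(k) = 10
Function('I')(d, m) = 194 (Function('I')(d, m) = Add(Add(10, -149), 333) = Add(-139, 333) = 194)
Pow(Add(Function('I')(947, -841), Add(358402, Mul(-1, -383195))), -1) = Pow(Add(194, Add(358402, Mul(-1, -383195))), -1) = Pow(Add(194, Add(358402, 383195)), -1) = Pow(Add(194, 741597), -1) = Pow(741791, -1) = Rational(1, 741791)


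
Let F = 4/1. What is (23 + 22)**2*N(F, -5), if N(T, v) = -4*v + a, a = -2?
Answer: 36450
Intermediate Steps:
F = 4 (F = 4*1 = 4)
N(T, v) = -2 - 4*v (N(T, v) = -4*v - 2 = -2 - 4*v)
(23 + 22)**2*N(F, -5) = (23 + 22)**2*(-2 - 4*(-5)) = 45**2*(-2 + 20) = 2025*18 = 36450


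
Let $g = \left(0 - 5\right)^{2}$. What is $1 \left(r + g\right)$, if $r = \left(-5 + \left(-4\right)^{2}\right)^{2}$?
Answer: $146$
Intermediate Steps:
$g = 25$ ($g = \left(-5\right)^{2} = 25$)
$r = 121$ ($r = \left(-5 + 16\right)^{2} = 11^{2} = 121$)
$1 \left(r + g\right) = 1 \left(121 + 25\right) = 1 \cdot 146 = 146$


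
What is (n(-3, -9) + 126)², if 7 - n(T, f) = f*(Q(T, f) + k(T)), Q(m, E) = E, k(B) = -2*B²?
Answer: 12100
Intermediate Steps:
n(T, f) = 7 - f*(f - 2*T²)
(n(-3, -9) + 126)² = ((7 - 1*(-9)² + 2*(-9)*(-3)²) + 126)² = ((7 - 1*81 + 2*(-9)*9) + 126)² = ((7 - 81 - 162) + 126)² = (-236 + 126)² = (-110)² = 12100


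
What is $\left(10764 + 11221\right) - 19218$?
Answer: $2767$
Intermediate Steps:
$\left(10764 + 11221\right) - 19218 = 21985 - 19218 = 2767$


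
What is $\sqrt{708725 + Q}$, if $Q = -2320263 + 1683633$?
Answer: $\sqrt{72095} \approx 268.5$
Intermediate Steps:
$Q = -636630$
$\sqrt{708725 + Q} = \sqrt{708725 - 636630} = \sqrt{72095}$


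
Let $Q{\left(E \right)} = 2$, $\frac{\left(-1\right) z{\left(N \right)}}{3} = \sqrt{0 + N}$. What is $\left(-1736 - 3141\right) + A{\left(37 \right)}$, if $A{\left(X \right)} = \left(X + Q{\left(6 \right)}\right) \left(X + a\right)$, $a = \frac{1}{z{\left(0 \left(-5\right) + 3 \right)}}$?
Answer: $-3434 - \frac{13 \sqrt{3}}{3} \approx -3441.5$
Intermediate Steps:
$z{\left(N \right)} = - 3 \sqrt{N}$ ($z{\left(N \right)} = - 3 \sqrt{0 + N} = - 3 \sqrt{N}$)
$a = - \frac{\sqrt{3}}{9}$ ($a = \frac{1}{\left(-3\right) \sqrt{0 \left(-5\right) + 3}} = \frac{1}{\left(-3\right) \sqrt{0 + 3}} = \frac{1}{\left(-3\right) \sqrt{3}} = - \frac{\sqrt{3}}{9} \approx -0.19245$)
$A{\left(X \right)} = \left(2 + X\right) \left(X - \frac{\sqrt{3}}{9}\right)$ ($A{\left(X \right)} = \left(X + 2\right) \left(X - \frac{\sqrt{3}}{9}\right) = \left(2 + X\right) \left(X - \frac{\sqrt{3}}{9}\right)$)
$\left(-1736 - 3141\right) + A{\left(37 \right)} = \left(-1736 - 3141\right) + \left(37^{2} + 2 \cdot 37 - \frac{2 \sqrt{3}}{9} - \frac{37 \sqrt{3}}{9}\right) = -4877 + \left(1369 + 74 - \frac{2 \sqrt{3}}{9} - \frac{37 \sqrt{3}}{9}\right) = -4877 + \left(1443 - \frac{13 \sqrt{3}}{3}\right) = -3434 - \frac{13 \sqrt{3}}{3}$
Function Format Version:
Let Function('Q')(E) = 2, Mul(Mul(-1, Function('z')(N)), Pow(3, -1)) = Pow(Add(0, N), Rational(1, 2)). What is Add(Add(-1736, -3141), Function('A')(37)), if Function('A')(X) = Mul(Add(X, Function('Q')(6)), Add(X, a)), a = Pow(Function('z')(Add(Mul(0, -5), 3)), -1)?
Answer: Add(-3434, Mul(Rational(-13, 3), Pow(3, Rational(1, 2)))) ≈ -3441.5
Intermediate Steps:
Function('z')(N) = Mul(-3, Pow(N, Rational(1, 2))) (Function('z')(N) = Mul(-3, Pow(Add(0, N), Rational(1, 2))) = Mul(-3, Pow(N, Rational(1, 2))))
a = Mul(Rational(-1, 9), Pow(3, Rational(1, 2))) (a = Pow(Mul(-3, Pow(Add(Mul(0, -5), 3), Rational(1, 2))), -1) = Pow(Mul(-3, Pow(Add(0, 3), Rational(1, 2))), -1) = Pow(Mul(-3, Pow(3, Rational(1, 2))), -1) = Mul(Rational(-1, 9), Pow(3, Rational(1, 2))) ≈ -0.19245)
Function('A')(X) = Mul(Add(2, X), Add(X, Mul(Rational(-1, 9), Pow(3, Rational(1, 2))))) (Function('A')(X) = Mul(Add(X, 2), Add(X, Mul(Rational(-1, 9), Pow(3, Rational(1, 2))))) = Mul(Add(2, X), Add(X, Mul(Rational(-1, 9), Pow(3, Rational(1, 2))))))
Add(Add(-1736, -3141), Function('A')(37)) = Add(Add(-1736, -3141), Add(Pow(37, 2), Mul(2, 37), Mul(Rational(-2, 9), Pow(3, Rational(1, 2))), Mul(Rational(-1, 9), 37, Pow(3, Rational(1, 2))))) = Add(-4877, Add(1369, 74, Mul(Rational(-2, 9), Pow(3, Rational(1, 2))), Mul(Rational(-37, 9), Pow(3, Rational(1, 2))))) = Add(-4877, Add(1443, Mul(Rational(-13, 3), Pow(3, Rational(1, 2))))) = Add(-3434, Mul(Rational(-13, 3), Pow(3, Rational(1, 2))))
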